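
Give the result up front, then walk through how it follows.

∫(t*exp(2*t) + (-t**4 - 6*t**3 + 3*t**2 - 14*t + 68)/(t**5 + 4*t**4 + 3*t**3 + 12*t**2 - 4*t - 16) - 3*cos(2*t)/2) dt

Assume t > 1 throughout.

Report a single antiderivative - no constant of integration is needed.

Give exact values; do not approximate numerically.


The answer is t*exp(2*t)/2 - exp(2*t)/4 + log(t - 1) - 3*log(t + 1) + log(t + 4) - 3*sin(2*t)/4 - atan(t/2).
Step 1. Rewrite: now ∫(t*exp(2*t)) dt + ∫((-t**4 - 6*t**3 + 3*t**2 - 14*t + 68)/(t**5 + 4*t**4 + 3*t**3 + 12*t**2 - 4*t - 16)) dt + ∫(-3*cos(2*t)/2) dt.
Step 2. Decompose ∫((-t**4 - 6*t**3 + 3*t**2 - 14*t + 68)/(t**5 + 4*t**4 + 3*t**3 + 12*t**2 - 4*t - 16)) dt by partial fractions, (-t**4 - 6*t**3 + 3*t**2 - 14*t + 68)/(t**5 + 4*t**4 + 3*t**3 + 12*t**2 - 4*t - 16) = -2/(t**2 + 4) + 1/(t + 4) - 3/(t + 1) + 1/(t - 1): now ∫(t*exp(2*t)) dt + ∫(1/(t - 1)) dt + ∫(-3/(t + 1)) dt + ∫(1/(t + 4)) dt + ∫(-2/(t**2 + 4)) dt + ∫(-3*cos(2*t)/2) dt.
Step 3. Evaluate the standard form [assuming t > -1]: now -3*log(t + 1) + ∫(t*exp(2*t)) dt + ∫(1/(t - 1)) dt + ∫(1/(t + 4)) dt + ∫(-2/(t**2 + 4)) dt + ∫(-3*cos(2*t)/2) dt.
Step 4. Evaluate the standard form [assuming t > -4]: now -3*log(t + 1) + log(t + 4) + ∫(t*exp(2*t)) dt + ∫(1/(t - 1)) dt + ∫(-2/(t**2 + 4)) dt + ∫(-3*cos(2*t)/2) dt.
Step 5. Evaluate the standard form [assuming t > 1]: now log(t - 1) - 3*log(t + 1) + log(t + 4) + ∫(t*exp(2*t)) dt + ∫(-2/(t**2 + 4)) dt + ∫(-3*cos(2*t)/2) dt.
Step 6. Evaluate the standard form: now log(t - 1) - 3*log(t + 1) + log(t + 4) - atan(t/2) + ∫(t*exp(2*t)) dt + ∫(-3*cos(2*t)/2) dt.
Step 7. Integrate ∫(t*exp(2*t)) dt by parts with u = t, dv = (exp(2*t)) dt, so v = exp(2*t)/2: now t*exp(2*t)/2 + log(t - 1) - 3*log(t + 1) + log(t + 4) - atan(t/2) + ∫(-exp(2*t)/2) dt + ∫(-3*cos(2*t)/2) dt.
Step 8. Evaluate the standard form: now t*exp(2*t)/2 - exp(2*t)/4 + log(t - 1) - 3*log(t + 1) + log(t + 4) - atan(t/2) + ∫(-3*cos(2*t)/2) dt.
Step 9. Evaluate the standard form: now t*exp(2*t)/2 - exp(2*t)/4 + log(t - 1) - 3*log(t + 1) + log(t + 4) - 3*sin(2*t)/4 - atan(t/2).
Answer: t*exp(2*t)/2 - exp(2*t)/4 + log(t - 1) - 3*log(t + 1) + log(t + 4) - 3*sin(2*t)/4 - atan(t/2).


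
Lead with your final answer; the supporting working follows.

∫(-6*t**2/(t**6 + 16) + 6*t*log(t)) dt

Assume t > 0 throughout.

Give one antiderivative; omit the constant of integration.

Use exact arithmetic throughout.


The answer is 3*t**2*log(t) - 3*t**2/2 - atan(t**3/4)/2.
Step 1. Rewrite: now ∫(6*t*log(t)) dt + ∫(-6*t**2/(t**6 + 16)) dt.
Step 2. Integrate ∫(6*t*log(t)) dt by parts with u = log(t), dv = (6*t) dt, so v = 3*t**2 [assuming t > 0]: now 3*t**2*log(t) + ∫(-3*t) dt + ∫(-6*t**2/(t**6 + 16)) dt.
Step 3. Evaluate the standard form: now 3*t**2*log(t) - 3*t**2/2 + ∫(-6*t**2/(t**6 + 16)) dt.
Step 4. Substitute u = t**3, turning ∫(-6*t**2/(t**6 + 16)) dt into ∫(-2/(u**2 + 16)) du: now 3*t**2*log(t) - 3*t**2/2 + ∫(-2/(u**2 + 16)) du.
Step 5. Evaluate the standard form: now 3*t**2*log(t) - 3*t**2/2 - atan(u/4)/2.
Step 6. Substitute back u = t**3: now 3*t**2*log(t) - 3*t**2/2 - atan(t**3/4)/2.
Answer: 3*t**2*log(t) - 3*t**2/2 - atan(t**3/4)/2.


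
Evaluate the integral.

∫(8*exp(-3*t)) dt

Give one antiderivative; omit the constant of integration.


Answer: -8*exp(-3*t)/3.


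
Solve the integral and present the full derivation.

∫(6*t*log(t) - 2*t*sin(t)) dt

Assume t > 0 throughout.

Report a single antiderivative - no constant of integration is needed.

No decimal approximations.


Step 1. Rewrite: now ∫(6*t*log(t)) dt + ∫(-2*t*sin(t)) dt.
Step 2. Integrate ∫(-2*t*sin(t)) dt by parts with u = t, dv = (-2*sin(t)) dt, so v = 2*cos(t): now 2*t*cos(t) + ∫(6*t*log(t)) dt + ∫(-2*cos(t)) dt.
Step 3. Evaluate the standard form: now 2*t*cos(t) - 2*sin(t) + ∫(6*t*log(t)) dt.
Step 4. Integrate ∫(6*t*log(t)) dt by parts with u = log(t), dv = (6*t) dt, so v = 3*t**2 [assuming t > 0]: now 3*t**2*log(t) + 2*t*cos(t) - 2*sin(t) + ∫(-3*t) dt.
Step 5. Evaluate the standard form: now 3*t**2*log(t) - 3*t**2/2 + 2*t*cos(t) - 2*sin(t).
Answer: 3*t**2*log(t) - 3*t**2/2 + 2*t*cos(t) - 2*sin(t).


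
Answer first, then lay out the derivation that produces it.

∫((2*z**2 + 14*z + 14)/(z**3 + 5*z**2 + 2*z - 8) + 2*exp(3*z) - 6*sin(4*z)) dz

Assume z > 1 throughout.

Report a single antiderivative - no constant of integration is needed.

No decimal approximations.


The answer is 2*exp(3*z)/3 + 2*log(z - 1) + log(z + 2) - log(z + 4) + 3*cos(4*z)/2.
Step 1. Rewrite: now ∫((2*z**2 + 14*z + 14)/(z**3 + 5*z**2 + 2*z - 8)) dz + ∫(2*exp(3*z)) dz + ∫(-6*sin(4*z)) dz.
Step 2. Decompose ∫((2*z**2 + 14*z + 14)/(z**3 + 5*z**2 + 2*z - 8)) dz by partial fractions, (2*z**2 + 14*z + 14)/(z**3 + 5*z**2 + 2*z - 8) = -1/(z + 4) + 1/(z + 2) + 2/(z - 1): now ∫(2/(z - 1)) dz + ∫(1/(z + 2)) dz + ∫(-1/(z + 4)) dz + ∫(2*exp(3*z)) dz + ∫(-6*sin(4*z)) dz.
Step 3. Evaluate the standard form [assuming z > 1]: now 2*log(z - 1) + ∫(1/(z + 2)) dz + ∫(-1/(z + 4)) dz + ∫(2*exp(3*z)) dz + ∫(-6*sin(4*z)) dz.
Step 4. Evaluate the standard form [assuming z > -4]: now 2*log(z - 1) - log(z + 4) + ∫(1/(z + 2)) dz + ∫(2*exp(3*z)) dz + ∫(-6*sin(4*z)) dz.
Step 5. Evaluate the standard form [assuming z > -2]: now 2*log(z - 1) + log(z + 2) - log(z + 4) + ∫(2*exp(3*z)) dz + ∫(-6*sin(4*z)) dz.
Step 6. Evaluate the standard form: now 2*log(z - 1) + log(z + 2) - log(z + 4) + 3*cos(4*z)/2 + ∫(2*exp(3*z)) dz.
Step 7. Evaluate the standard form: now 2*exp(3*z)/3 + 2*log(z - 1) + log(z + 2) - log(z + 4) + 3*cos(4*z)/2.
Answer: 2*exp(3*z)/3 + 2*log(z - 1) + log(z + 2) - log(z + 4) + 3*cos(4*z)/2.


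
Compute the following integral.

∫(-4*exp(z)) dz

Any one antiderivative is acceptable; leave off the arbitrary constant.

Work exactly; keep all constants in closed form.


Answer: -4*exp(z).


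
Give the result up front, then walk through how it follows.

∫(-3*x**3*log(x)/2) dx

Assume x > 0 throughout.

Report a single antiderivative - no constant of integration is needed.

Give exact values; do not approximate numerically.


The answer is -3*x**4*log(x)/8 + 3*x**4/32.
Step 1. Integrate ∫(-3*x**3*log(x)/2) dx by parts with u = log(x), dv = (-3*x**3/2) dx, so v = -3*x**4/8 [assuming x > 0]: now -3*x**4*log(x)/8 + ∫(3*x**3/8) dx.
Step 2. Evaluate the standard form: now -3*x**4*log(x)/8 + 3*x**4/32.
Answer: -3*x**4*log(x)/8 + 3*x**4/32.


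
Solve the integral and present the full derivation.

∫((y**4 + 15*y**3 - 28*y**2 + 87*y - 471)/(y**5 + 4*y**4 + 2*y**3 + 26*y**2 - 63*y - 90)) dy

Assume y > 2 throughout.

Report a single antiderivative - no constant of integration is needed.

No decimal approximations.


Step 1. Decompose ∫((y**4 + 15*y**3 - 28*y**2 + 87*y - 471)/(y**5 + 4*y**4 + 2*y**3 + 26*y**2 - 63*y - 90)) dy by partial fractions, (y**4 + 15*y**3 - 28*y**2 + 87*y - 471)/(y**5 + 4*y**4 + 2*y**3 + 26*y**2 - 63*y - 90) = 3/(y**2 + 9) - 3/(y + 5) + 5/(y + 1) - 1/(y - 2): now ∫(-1/(y - 2)) dy + ∫(5/(y + 1)) dy + ∫(-3/(y + 5)) dy + ∫(3/(y**2 + 9)) dy.
Step 2. Evaluate the standard form [assuming y > 2]: now -log(y - 2) + ∫(5/(y + 1)) dy + ∫(-3/(y + 5)) dy + ∫(3/(y**2 + 9)) dy.
Step 3. Evaluate the standard form [assuming y > -1]: now -log(y - 2) + 5*log(y + 1) + ∫(-3/(y + 5)) dy + ∫(3/(y**2 + 9)) dy.
Step 4. Evaluate the standard form [assuming y > -5]: now -log(y - 2) + 5*log(y + 1) - 3*log(y + 5) + ∫(3/(y**2 + 9)) dy.
Step 5. Evaluate the standard form: now -log(y - 2) + 5*log(y + 1) - 3*log(y + 5) + atan(y/3).
Answer: -log(y - 2) + 5*log(y + 1) - 3*log(y + 5) + atan(y/3).


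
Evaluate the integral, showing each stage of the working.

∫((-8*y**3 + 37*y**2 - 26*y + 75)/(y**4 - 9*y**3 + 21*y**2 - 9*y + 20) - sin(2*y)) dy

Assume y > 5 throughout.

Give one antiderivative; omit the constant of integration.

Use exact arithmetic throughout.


Step 1. Rewrite: now ∫((-8*y**3 + 37*y**2 - 26*y + 75)/(y**4 - 9*y**3 + 21*y**2 - 9*y + 20)) dy + ∫(-sin(2*y)) dy.
Step 2. Evaluate the standard form: now cos(2*y)/2 + ∫((-8*y**3 + 37*y**2 - 26*y + 75)/(y**4 - 9*y**3 + 21*y**2 - 9*y + 20)) dy.
Step 3. Decompose ∫((-8*y**3 + 37*y**2 - 26*y + 75)/(y**4 - 9*y**3 + 21*y**2 - 9*y + 20)) dy by partial fractions, (-8*y**3 + 37*y**2 - 26*y + 75)/(y**4 - 9*y**3 + 21*y**2 - 9*y + 20) = 2/(y**2 + 1) - 3/(y - 4) - 5/(y - 5): now cos(2*y)/2 + ∫(-5/(y - 5)) dy + ∫(-3/(y - 4)) dy + ∫(2/(y**2 + 1)) dy.
Step 4. Evaluate the standard form [assuming y > 5]: now -5*log(y - 5) + cos(2*y)/2 + ∫(-3/(y - 4)) dy + ∫(2/(y**2 + 1)) dy.
Step 5. Evaluate the standard form [assuming y > 4]: now -5*log(y - 5) - 3*log(y - 4) + cos(2*y)/2 + ∫(2/(y**2 + 1)) dy.
Step 6. Evaluate the standard form: now -5*log(y - 5) - 3*log(y - 4) + cos(2*y)/2 + 2*atan(y).
Answer: -5*log(y - 5) - 3*log(y - 4) + cos(2*y)/2 + 2*atan(y).


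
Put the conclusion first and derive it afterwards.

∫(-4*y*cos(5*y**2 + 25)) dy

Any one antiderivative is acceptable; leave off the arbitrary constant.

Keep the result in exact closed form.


The answer is -2*sin(5*y**2 + 25)/5.
Step 1. Substitute u = y**2 + 5, turning ∫(-4*y*cos(5*y**2 + 25)) dy into ∫(-2*cos(5*u)) du: now ∫(-2*cos(5*u)) du.
Step 2. Evaluate the standard form: now -2*sin(5*u)/5.
Step 3. Substitute back u = y**2 + 5: now -2*sin(5*y**2 + 25)/5.
Answer: -2*sin(5*y**2 + 25)/5.


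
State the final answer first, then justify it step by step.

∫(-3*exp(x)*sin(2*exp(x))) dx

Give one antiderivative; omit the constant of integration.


The answer is 3*cos(2*exp(x))/2.
Step 1. Substitute u = exp(x), turning ∫(-3*exp(x)*sin(2*exp(x))) dx into ∫(-3*sin(2*u)) du: now ∫(-3*sin(2*u)) du.
Step 2. Evaluate the standard form: now 3*cos(2*u)/2.
Step 3. Substitute back u = exp(x): now 3*cos(2*exp(x))/2.
Answer: 3*cos(2*exp(x))/2.


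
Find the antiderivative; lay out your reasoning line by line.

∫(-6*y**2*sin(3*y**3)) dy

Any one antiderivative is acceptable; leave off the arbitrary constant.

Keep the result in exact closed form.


Step 1. Substitute u = y**3, turning ∫(-6*y**2*sin(3*y**3)) dy into ∫(-2*sin(3*u)) du: now ∫(-2*sin(3*u)) du.
Step 2. Evaluate the standard form: now 2*cos(3*u)/3.
Step 3. Substitute back u = y**3: now 2*cos(3*y**3)/3.
Answer: 2*cos(3*y**3)/3.


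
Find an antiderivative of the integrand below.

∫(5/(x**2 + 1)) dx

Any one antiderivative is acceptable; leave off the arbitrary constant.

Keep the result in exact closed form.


Answer: 5*atan(x).


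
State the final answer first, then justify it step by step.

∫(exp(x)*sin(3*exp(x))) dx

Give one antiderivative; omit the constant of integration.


The answer is -cos(3*exp(x))/3.
Step 1. Substitute u = exp(x), turning ∫(exp(x)*sin(3*exp(x))) dx into ∫(sin(3*u)) du: now ∫(sin(3*u)) du.
Step 2. Evaluate the standard form: now -cos(3*u)/3.
Step 3. Substitute back u = exp(x): now -cos(3*exp(x))/3.
Answer: -cos(3*exp(x))/3.


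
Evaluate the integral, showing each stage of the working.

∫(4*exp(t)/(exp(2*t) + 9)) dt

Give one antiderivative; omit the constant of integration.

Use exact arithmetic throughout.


Step 1. Substitute u = exp(t), turning ∫(4*exp(t)/(exp(2*t) + 9)) dt into ∫(4/(u**2 + 9)) du: now ∫(4/(u**2 + 9)) du.
Step 2. Evaluate the standard form: now 4*atan(u/3)/3.
Step 3. Substitute back u = exp(t): now 4*atan(exp(t)/3)/3.
Answer: 4*atan(exp(t)/3)/3.


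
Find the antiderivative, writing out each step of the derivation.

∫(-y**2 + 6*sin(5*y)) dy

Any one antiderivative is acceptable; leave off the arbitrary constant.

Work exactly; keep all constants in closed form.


Step 1. Rewrite: now ∫(-y**2) dy + ∫(6*sin(5*y)) dy.
Step 2. Evaluate the standard form: now -y**3/3 + ∫(6*sin(5*y)) dy.
Step 3. Evaluate the standard form: now -y**3/3 - 6*cos(5*y)/5.
Answer: -y**3/3 - 6*cos(5*y)/5.


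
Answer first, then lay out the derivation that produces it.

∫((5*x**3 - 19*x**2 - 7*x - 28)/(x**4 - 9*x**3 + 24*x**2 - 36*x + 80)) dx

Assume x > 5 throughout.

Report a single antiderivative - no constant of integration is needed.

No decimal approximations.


The answer is 3*log(x - 5) + 2*log(x - 4) + 3*atan(x/2)/2.
Step 1. Decompose ∫((5*x**3 - 19*x**2 - 7*x - 28)/(x**4 - 9*x**3 + 24*x**2 - 36*x + 80)) dx by partial fractions, (5*x**3 - 19*x**2 - 7*x - 28)/(x**4 - 9*x**3 + 24*x**2 - 36*x + 80) = 3/(x**2 + 4) + 2/(x - 4) + 3/(x - 5): now ∫(3/(x - 5)) dx + ∫(2/(x - 4)) dx + ∫(3/(x**2 + 4)) dx.
Step 2. Evaluate the standard form [assuming x > 4]: now 2*log(x - 4) + ∫(3/(x - 5)) dx + ∫(3/(x**2 + 4)) dx.
Step 3. Evaluate the standard form [assuming x > 5]: now 3*log(x - 5) + 2*log(x - 4) + ∫(3/(x**2 + 4)) dx.
Step 4. Evaluate the standard form: now 3*log(x - 5) + 2*log(x - 4) + 3*atan(x/2)/2.
Answer: 3*log(x - 5) + 2*log(x - 4) + 3*atan(x/2)/2.


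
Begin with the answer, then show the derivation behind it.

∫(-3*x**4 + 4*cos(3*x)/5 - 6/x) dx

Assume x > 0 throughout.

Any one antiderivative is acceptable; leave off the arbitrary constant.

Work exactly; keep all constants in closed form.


The answer is -3*x**5/5 - 6*log(x) + 4*sin(3*x)/15.
Step 1. Rewrite: now ∫(-6/x) dx + ∫(-3*x**4) dx + ∫(4*cos(3*x)/5) dx.
Step 2. Evaluate the standard form [assuming x > 0]: now -6*log(x) + ∫(-3*x**4) dx + ∫(4*cos(3*x)/5) dx.
Step 3. Evaluate the standard form: now -3*x**5/5 - 6*log(x) + ∫(4*cos(3*x)/5) dx.
Step 4. Evaluate the standard form: now -3*x**5/5 - 6*log(x) + 4*sin(3*x)/15.
Answer: -3*x**5/5 - 6*log(x) + 4*sin(3*x)/15.


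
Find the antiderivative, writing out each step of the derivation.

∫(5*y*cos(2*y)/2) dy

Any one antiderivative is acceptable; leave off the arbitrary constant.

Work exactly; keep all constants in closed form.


Step 1. Integrate ∫(5*y*cos(2*y)/2) dy by parts with u = y, dv = (5*cos(2*y)/2) dy, so v = 5*sin(2*y)/4: now 5*y*sin(2*y)/4 + ∫(-5*sin(2*y)/4) dy.
Step 2. Evaluate the standard form: now 5*y*sin(2*y)/4 + 5*cos(2*y)/8.
Answer: 5*y*sin(2*y)/4 + 5*cos(2*y)/8.


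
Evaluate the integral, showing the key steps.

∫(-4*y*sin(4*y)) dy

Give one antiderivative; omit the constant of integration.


Step 1. Integrate ∫(-4*y*sin(4*y)) dy by parts with u = y, dv = (-4*sin(4*y)) dy, so v = cos(4*y): now y*cos(4*y) + ∫(-cos(4*y)) dy.
Step 2. Evaluate the standard form: now y*cos(4*y) - sin(4*y)/4.
Answer: y*cos(4*y) - sin(4*y)/4.


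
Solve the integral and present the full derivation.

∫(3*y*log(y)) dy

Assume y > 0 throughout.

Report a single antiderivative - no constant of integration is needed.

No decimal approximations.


Step 1. Integrate ∫(3*y*log(y)) dy by parts with u = log(y), dv = (3*y) dy, so v = 3*y**2/2 [assuming y > 0]: now 3*y**2*log(y)/2 + ∫(-3*y/2) dy.
Step 2. Evaluate the standard form: now 3*y**2*log(y)/2 - 3*y**2/4.
Answer: 3*y**2*log(y)/2 - 3*y**2/4.


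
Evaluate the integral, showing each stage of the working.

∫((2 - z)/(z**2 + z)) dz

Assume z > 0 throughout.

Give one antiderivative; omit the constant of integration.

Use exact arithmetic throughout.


Step 1. Decompose ∫((2 - z)/(z**2 + z)) dz by partial fractions, (2 - z)/(z**2 + z) = -3/(z + 1) + 2/z: now ∫(2/z) dz + ∫(-3/(z + 1)) dz.
Step 2. Evaluate the standard form [assuming z > -1]: now -3*log(z + 1) + ∫(2/z) dz.
Step 3. Evaluate the standard form [assuming z > 0]: now 2*log(z) - 3*log(z + 1).
Answer: 2*log(z) - 3*log(z + 1).


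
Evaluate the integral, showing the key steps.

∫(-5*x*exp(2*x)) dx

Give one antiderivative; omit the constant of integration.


Step 1. Integrate ∫(-5*x*exp(2*x)) dx by parts with u = x, dv = (-5*exp(2*x)) dx, so v = -5*exp(2*x)/2: now -5*x*exp(2*x)/2 + ∫(5*exp(2*x)/2) dx.
Step 2. Evaluate the standard form: now -5*x*exp(2*x)/2 + 5*exp(2*x)/4.
Answer: -5*x*exp(2*x)/2 + 5*exp(2*x)/4.


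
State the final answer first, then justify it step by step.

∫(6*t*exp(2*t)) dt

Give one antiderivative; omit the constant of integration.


The answer is 3*t*exp(2*t) - 3*exp(2*t)/2.
Step 1. Integrate ∫(6*t*exp(2*t)) dt by parts with u = t, dv = (6*exp(2*t)) dt, so v = 3*exp(2*t): now 3*t*exp(2*t) + ∫(-3*exp(2*t)) dt.
Step 2. Evaluate the standard form: now 3*t*exp(2*t) - 3*exp(2*t)/2.
Answer: 3*t*exp(2*t) - 3*exp(2*t)/2.


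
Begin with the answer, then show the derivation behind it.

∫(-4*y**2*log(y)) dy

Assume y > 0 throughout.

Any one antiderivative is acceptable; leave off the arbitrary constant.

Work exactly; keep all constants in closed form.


The answer is -4*y**3*log(y)/3 + 4*y**3/9.
Step 1. Integrate ∫(-4*y**2*log(y)) dy by parts with u = log(y), dv = (-4*y**2) dy, so v = -4*y**3/3 [assuming y > 0]: now -4*y**3*log(y)/3 + ∫(4*y**2/3) dy.
Step 2. Evaluate the standard form: now -4*y**3*log(y)/3 + 4*y**3/9.
Answer: -4*y**3*log(y)/3 + 4*y**3/9.


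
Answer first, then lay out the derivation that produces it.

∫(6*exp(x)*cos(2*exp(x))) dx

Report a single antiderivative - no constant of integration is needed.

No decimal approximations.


The answer is 3*sin(2*exp(x)).
Step 1. Substitute u = exp(x), turning ∫(6*exp(x)*cos(2*exp(x))) dx into ∫(6*cos(2*u)) du: now ∫(6*cos(2*u)) du.
Step 2. Evaluate the standard form: now 3*sin(2*u).
Step 3. Substitute back u = exp(x): now 3*sin(2*exp(x)).
Answer: 3*sin(2*exp(x)).


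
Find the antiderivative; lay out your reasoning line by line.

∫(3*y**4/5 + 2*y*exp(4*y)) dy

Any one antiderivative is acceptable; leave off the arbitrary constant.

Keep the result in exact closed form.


Step 1. Rewrite: now ∫(3*y**4/5) dy + ∫(2*y*exp(4*y)) dy.
Step 2. Integrate ∫(2*y*exp(4*y)) dy by parts with u = y, dv = (2*exp(4*y)) dy, so v = exp(4*y)/2: now y*exp(4*y)/2 + ∫(3*y**4/5) dy + ∫(-exp(4*y)/2) dy.
Step 3. Evaluate the standard form: now y*exp(4*y)/2 - exp(4*y)/8 + ∫(3*y**4/5) dy.
Step 4. Evaluate the standard form: now 3*y**5/25 + y*exp(4*y)/2 - exp(4*y)/8.
Answer: 3*y**5/25 + y*exp(4*y)/2 - exp(4*y)/8.


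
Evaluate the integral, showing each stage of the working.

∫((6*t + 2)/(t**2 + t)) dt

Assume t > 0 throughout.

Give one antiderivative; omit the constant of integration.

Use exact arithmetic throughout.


Step 1. Decompose ∫((6*t + 2)/(t**2 + t)) dt by partial fractions, (6*t + 2)/(t**2 + t) = 4/(t + 1) + 2/t: now ∫(2/t) dt + ∫(4/(t + 1)) dt.
Step 2. Evaluate the standard form [assuming t > -1]: now 4*log(t + 1) + ∫(2/t) dt.
Step 3. Evaluate the standard form [assuming t > 0]: now 2*log(t) + 4*log(t + 1).
Answer: 2*log(t) + 4*log(t + 1).


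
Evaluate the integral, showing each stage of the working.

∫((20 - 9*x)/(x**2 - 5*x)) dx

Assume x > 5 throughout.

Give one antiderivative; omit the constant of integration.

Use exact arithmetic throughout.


Step 1. Decompose ∫((20 - 9*x)/(x**2 - 5*x)) dx by partial fractions, (20 - 9*x)/(x**2 - 5*x) = -5/(x - 5) - 4/x: now ∫(-4/x) dx + ∫(-5/(x - 5)) dx.
Step 2. Evaluate the standard form [assuming x > 5]: now -5*log(x - 5) + ∫(-4/x) dx.
Step 3. Evaluate the standard form [assuming x > 0]: now -4*log(x) - 5*log(x - 5).
Answer: -4*log(x) - 5*log(x - 5).


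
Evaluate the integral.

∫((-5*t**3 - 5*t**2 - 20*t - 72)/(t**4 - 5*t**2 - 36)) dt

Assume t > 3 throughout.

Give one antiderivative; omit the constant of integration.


Answer: -4*log(t - 3) - log(t + 3) + 2*atan(t/2).


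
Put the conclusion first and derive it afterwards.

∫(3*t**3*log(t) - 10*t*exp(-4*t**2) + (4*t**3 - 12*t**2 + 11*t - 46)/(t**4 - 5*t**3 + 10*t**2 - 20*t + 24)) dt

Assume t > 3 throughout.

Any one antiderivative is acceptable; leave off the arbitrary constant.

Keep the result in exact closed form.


The answer is 3*t**4*log(t)/4 - 3*t**4/16 - log(t - 3) + 5*log(t - 2) + atan(t/2)/2 + 5*exp(-4*t**2)/4.
Step 1. Rewrite: now ∫(-10*t*exp(-4*t**2)) dt + ∫(3*t**3*log(t)) dt + ∫((4*t**3 - 12*t**2 + 11*t - 46)/(t**4 - 5*t**3 + 10*t**2 - 20*t + 24)) dt.
Step 2. Decompose ∫((4*t**3 - 12*t**2 + 11*t - 46)/(t**4 - 5*t**3 + 10*t**2 - 20*t + 24)) dt by partial fractions, (4*t**3 - 12*t**2 + 11*t - 46)/(t**4 - 5*t**3 + 10*t**2 - 20*t + 24) = 1/(t**2 + 4) + 5/(t - 2) - 1/(t - 3): now ∫(-10*t*exp(-4*t**2)) dt + ∫(3*t**3*log(t)) dt + ∫(-1/(t - 3)) dt + ∫(5/(t - 2)) dt + ∫(1/(t**2 + 4)) dt.
Step 3. Evaluate the standard form [assuming t > 2]: now 5*log(t - 2) + ∫(-10*t*exp(-4*t**2)) dt + ∫(3*t**3*log(t)) dt + ∫(-1/(t - 3)) dt + ∫(1/(t**2 + 4)) dt.
Step 4. Evaluate the standard form [assuming t > 3]: now -log(t - 3) + 5*log(t - 2) + ∫(-10*t*exp(-4*t**2)) dt + ∫(3*t**3*log(t)) dt + ∫(1/(t**2 + 4)) dt.
Step 5. Evaluate the standard form: now -log(t - 3) + 5*log(t - 2) + atan(t/2)/2 + ∫(-10*t*exp(-4*t**2)) dt + ∫(3*t**3*log(t)) dt.
Step 6. Integrate ∫(3*t**3*log(t)) dt by parts with u = log(t), dv = (3*t**3) dt, so v = 3*t**4/4 [assuming t > 0]: now 3*t**4*log(t)/4 - log(t - 3) + 5*log(t - 2) + atan(t/2)/2 + ∫(-3*t**3/4) dt + ∫(-10*t*exp(-4*t**2)) dt.
Step 7. Evaluate the standard form: now 3*t**4*log(t)/4 - 3*t**4/16 - log(t - 3) + 5*log(t - 2) + atan(t/2)/2 + ∫(-10*t*exp(-4*t**2)) dt.
Step 8. Substitute u = t**2, turning ∫(-10*t*exp(-4*t**2)) dt into ∫(-5*exp(-4*u)) du: now 3*t**4*log(t)/4 - 3*t**4/16 - log(t - 3) + 5*log(t - 2) + atan(t/2)/2 + ∫(-5*exp(-4*u)) du.
Step 9. Evaluate the standard form: now 3*t**4*log(t)/4 - 3*t**4/16 - log(t - 3) + 5*log(t - 2) + atan(t/2)/2 + 5*exp(-4*u)/4.
Step 10. Substitute back u = t**2: now 3*t**4*log(t)/4 - 3*t**4/16 - log(t - 3) + 5*log(t - 2) + atan(t/2)/2 + 5*exp(-4*t**2)/4.
Answer: 3*t**4*log(t)/4 - 3*t**4/16 - log(t - 3) + 5*log(t - 2) + atan(t/2)/2 + 5*exp(-4*t**2)/4.


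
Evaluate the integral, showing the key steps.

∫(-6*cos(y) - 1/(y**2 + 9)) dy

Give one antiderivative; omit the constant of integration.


Step 1. Rewrite: now ∫(-1/(y**2 + 9)) dy + ∫(-6*cos(y)) dy.
Step 2. Evaluate the standard form: now -atan(y/3)/3 + ∫(-6*cos(y)) dy.
Step 3. Evaluate the standard form: now -6*sin(y) - atan(y/3)/3.
Answer: -6*sin(y) - atan(y/3)/3.


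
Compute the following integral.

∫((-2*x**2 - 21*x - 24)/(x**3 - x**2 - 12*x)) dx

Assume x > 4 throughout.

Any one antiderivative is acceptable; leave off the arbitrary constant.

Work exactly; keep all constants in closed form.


Answer: 2*log(x) - 5*log(x - 4) + log(x + 3).


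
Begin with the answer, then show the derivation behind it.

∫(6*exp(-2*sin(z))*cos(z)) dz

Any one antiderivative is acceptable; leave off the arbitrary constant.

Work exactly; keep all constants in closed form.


The answer is -3*exp(-2*sin(z)).
Step 1. Substitute u = sin(z), turning ∫(6*exp(-2*sin(z))*cos(z)) dz into ∫(6*exp(-2*u)) du: now ∫(6*exp(-2*u)) du.
Step 2. Evaluate the standard form: now -3*exp(-2*u).
Step 3. Substitute back u = sin(z): now -3*exp(-2*sin(z)).
Answer: -3*exp(-2*sin(z)).


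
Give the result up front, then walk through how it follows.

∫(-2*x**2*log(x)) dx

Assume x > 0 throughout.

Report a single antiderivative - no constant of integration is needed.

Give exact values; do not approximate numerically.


The answer is -2*x**3*log(x)/3 + 2*x**3/9.
Step 1. Integrate ∫(-2*x**2*log(x)) dx by parts with u = log(x), dv = (-2*x**2) dx, so v = -2*x**3/3 [assuming x > 0]: now -2*x**3*log(x)/3 + ∫(2*x**2/3) dx.
Step 2. Evaluate the standard form: now -2*x**3*log(x)/3 + 2*x**3/9.
Answer: -2*x**3*log(x)/3 + 2*x**3/9.


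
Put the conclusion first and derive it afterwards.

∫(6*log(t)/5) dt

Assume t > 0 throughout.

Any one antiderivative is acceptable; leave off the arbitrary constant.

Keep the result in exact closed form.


The answer is 6*t*log(t)/5 - 6*t/5.
Step 1. Integrate ∫(6*log(t)/5) dt by parts with u = log(t), dv = (6/5) dt, so v = 6*t/5 [assuming t > 0]: now 6*t*log(t)/5 + ∫(-6/5) dt.
Step 2. Evaluate the standard form: now 6*t*log(t)/5 - 6*t/5.
Answer: 6*t*log(t)/5 - 6*t/5.


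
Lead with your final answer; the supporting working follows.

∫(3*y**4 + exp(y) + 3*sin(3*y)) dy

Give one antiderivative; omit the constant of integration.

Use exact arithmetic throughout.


The answer is 3*y**5/5 + exp(y) - cos(3*y).
Step 1. Rewrite: now ∫(3*y**4) dy + ∫(exp(y)) dy + ∫(3*sin(3*y)) dy.
Step 2. Evaluate the standard form: now 3*y**5/5 + ∫(exp(y)) dy + ∫(3*sin(3*y)) dy.
Step 3. Evaluate the standard form: now 3*y**5/5 - cos(3*y) + ∫(exp(y)) dy.
Step 4. Evaluate the standard form: now 3*y**5/5 + exp(y) - cos(3*y).
Answer: 3*y**5/5 + exp(y) - cos(3*y).


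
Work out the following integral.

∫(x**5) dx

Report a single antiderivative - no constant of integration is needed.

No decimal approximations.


Answer: x**6/6.


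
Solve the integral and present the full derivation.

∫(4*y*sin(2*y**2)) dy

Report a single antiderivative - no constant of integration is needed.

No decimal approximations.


Step 1. Substitute u = y**2, turning ∫(4*y*sin(2*y**2)) dy into ∫(2*sin(2*u)) du: now ∫(2*sin(2*u)) du.
Step 2. Evaluate the standard form: now -cos(2*u).
Step 3. Substitute back u = y**2: now -cos(2*y**2).
Answer: -cos(2*y**2).


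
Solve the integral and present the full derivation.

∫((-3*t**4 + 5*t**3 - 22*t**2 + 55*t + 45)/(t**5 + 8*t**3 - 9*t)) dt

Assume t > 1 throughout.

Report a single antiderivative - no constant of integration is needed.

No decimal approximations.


Step 1. Decompose ∫((-3*t**4 + 5*t**3 - 22*t**2 + 55*t + 45)/(t**5 + 8*t**3 - 9*t)) dt by partial fractions, (-3*t**4 + 5*t**3 - 22*t**2 + 55*t + 45)/(t**5 + 8*t**3 - 9*t) = -1/(t**2 + 9) - 2/(t + 1) + 4/(t - 1) - 5/t: now ∫(-5/t) dt + ∫(4/(t - 1)) dt + ∫(-2/(t + 1)) dt + ∫(-1/(t**2 + 9)) dt.
Step 2. Evaluate the standard form [assuming t > 0]: now -5*log(t) + ∫(4/(t - 1)) dt + ∫(-2/(t + 1)) dt + ∫(-1/(t**2 + 9)) dt.
Step 3. Evaluate the standard form [assuming t > 1]: now -5*log(t) + 4*log(t - 1) + ∫(-2/(t + 1)) dt + ∫(-1/(t**2 + 9)) dt.
Step 4. Evaluate the standard form [assuming t > -1]: now -5*log(t) + 4*log(t - 1) - 2*log(t + 1) + ∫(-1/(t**2 + 9)) dt.
Step 5. Evaluate the standard form: now -5*log(t) + 4*log(t - 1) - 2*log(t + 1) - atan(t/3)/3.
Answer: -5*log(t) + 4*log(t - 1) - 2*log(t + 1) - atan(t/3)/3.


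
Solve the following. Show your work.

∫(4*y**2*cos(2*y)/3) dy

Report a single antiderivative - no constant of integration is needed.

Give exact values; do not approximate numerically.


Step 1. Integrate ∫(4*y**2*cos(2*y)/3) dy by parts with u = y**2, dv = (4*cos(2*y)/3) dy, so v = 2*sin(2*y)/3: now 2*y**2*sin(2*y)/3 + ∫(-4*y*sin(2*y)/3) dy.
Step 2. Integrate ∫(-4*y*sin(2*y)/3) dy by parts with u = y, dv = (-4*sin(2*y)/3) dy, so v = 2*cos(2*y)/3: now 2*y**2*sin(2*y)/3 + 2*y*cos(2*y)/3 + ∫(-2*cos(2*y)/3) dy.
Step 3. Evaluate the standard form: now 2*y**2*sin(2*y)/3 + 2*y*cos(2*y)/3 - sin(2*y)/3.
Answer: 2*y**2*sin(2*y)/3 + 2*y*cos(2*y)/3 - sin(2*y)/3.


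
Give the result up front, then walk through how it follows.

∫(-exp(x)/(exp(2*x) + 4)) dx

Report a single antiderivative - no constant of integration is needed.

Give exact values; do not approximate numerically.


The answer is -atan(exp(x)/2)/2.
Step 1. Substitute u = exp(x), turning ∫(-exp(x)/(exp(2*x) + 4)) dx into ∫(-1/(u**2 + 4)) du: now ∫(-1/(u**2 + 4)) du.
Step 2. Evaluate the standard form: now -atan(u/2)/2.
Step 3. Substitute back u = exp(x): now -atan(exp(x)/2)/2.
Answer: -atan(exp(x)/2)/2.


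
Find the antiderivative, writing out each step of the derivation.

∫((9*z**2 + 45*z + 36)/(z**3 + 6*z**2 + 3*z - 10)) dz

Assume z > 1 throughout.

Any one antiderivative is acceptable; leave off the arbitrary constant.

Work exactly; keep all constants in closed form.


Step 1. Decompose ∫((9*z**2 + 45*z + 36)/(z**3 + 6*z**2 + 3*z - 10)) dz by partial fractions, (9*z**2 + 45*z + 36)/(z**3 + 6*z**2 + 3*z - 10) = 2/(z + 5) + 2/(z + 2) + 5/(z - 1): now ∫(5/(z - 1)) dz + ∫(2/(z + 2)) dz + ∫(2/(z + 5)) dz.
Step 2. Evaluate the standard form [assuming z > -5]: now 2*log(z + 5) + ∫(5/(z - 1)) dz + ∫(2/(z + 2)) dz.
Step 3. Evaluate the standard form [assuming z > 1]: now 5*log(z - 1) + 2*log(z + 5) + ∫(2/(z + 2)) dz.
Step 4. Evaluate the standard form [assuming z > -2]: now 5*log(z - 1) + 2*log(z + 2) + 2*log(z + 5).
Answer: 5*log(z - 1) + 2*log(z + 2) + 2*log(z + 5).


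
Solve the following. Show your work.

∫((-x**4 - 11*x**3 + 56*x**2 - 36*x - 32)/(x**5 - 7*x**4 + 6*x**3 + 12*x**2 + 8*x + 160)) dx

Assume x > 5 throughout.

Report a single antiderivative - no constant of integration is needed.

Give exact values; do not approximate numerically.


Step 1. Decompose ∫((-x**4 - 11*x**3 + 56*x**2 - 36*x - 32)/(x**5 - 7*x**4 + 6*x**3 + 12*x**2 + 8*x + 160)) dx by partial fractions, (-x**4 - 11*x**3 + 56*x**2 - 36*x - 32)/(x**5 - 7*x**4 + 6*x**3 + 12*x**2 + 8*x + 160) = -4/(x**2 + 4) + 1/(x + 2) + 2/(x - 4) - 4/(x - 5): now ∫(-4/(x - 5)) dx + ∫(2/(x - 4)) dx + ∫(1/(x + 2)) dx + ∫(-4/(x**2 + 4)) dx.
Step 2. Evaluate the standard form [assuming x > 5]: now -4*log(x - 5) + ∫(2/(x - 4)) dx + ∫(1/(x + 2)) dx + ∫(-4/(x**2 + 4)) dx.
Step 3. Evaluate the standard form [assuming x > 4]: now -4*log(x - 5) + 2*log(x - 4) + ∫(1/(x + 2)) dx + ∫(-4/(x**2 + 4)) dx.
Step 4. Evaluate the standard form [assuming x > -2]: now -4*log(x - 5) + 2*log(x - 4) + log(x + 2) + ∫(-4/(x**2 + 4)) dx.
Step 5. Evaluate the standard form: now -4*log(x - 5) + 2*log(x - 4) + log(x + 2) - 2*atan(x/2).
Answer: -4*log(x - 5) + 2*log(x - 4) + log(x + 2) - 2*atan(x/2).


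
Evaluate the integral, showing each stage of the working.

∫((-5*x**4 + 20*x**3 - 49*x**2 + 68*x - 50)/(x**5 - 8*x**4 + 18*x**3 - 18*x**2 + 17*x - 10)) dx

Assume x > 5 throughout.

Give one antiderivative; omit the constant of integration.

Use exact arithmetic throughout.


Step 1. Decompose ∫((-5*x**4 + 20*x**3 - 49*x**2 + 68*x - 50)/(x**5 - 8*x**4 + 18*x**3 - 18*x**2 + 17*x - 10)) dx by partial fractions, (-5*x**4 + 20*x**3 - 49*x**2 + 68*x - 50)/(x**5 - 8*x**4 + 18*x**3 - 18*x**2 + 17*x - 10) = 3/(x**2 + 1) - 2/(x - 1) + 2/(x - 2) - 5/(x - 5): now ∫(-5/(x - 5)) dx + ∫(2/(x - 2)) dx + ∫(-2/(x - 1)) dx + ∫(3/(x**2 + 1)) dx.
Step 2. Evaluate the standard form [assuming x > 1]: now -2*log(x - 1) + ∫(-5/(x - 5)) dx + ∫(2/(x - 2)) dx + ∫(3/(x**2 + 1)) dx.
Step 3. Evaluate the standard form [assuming x > 2]: now 2*log(x - 2) - 2*log(x - 1) + ∫(-5/(x - 5)) dx + ∫(3/(x**2 + 1)) dx.
Step 4. Evaluate the standard form [assuming x > 5]: now -5*log(x - 5) + 2*log(x - 2) - 2*log(x - 1) + ∫(3/(x**2 + 1)) dx.
Step 5. Evaluate the standard form: now -5*log(x - 5) + 2*log(x - 2) - 2*log(x - 1) + 3*atan(x).
Answer: -5*log(x - 5) + 2*log(x - 2) - 2*log(x - 1) + 3*atan(x).


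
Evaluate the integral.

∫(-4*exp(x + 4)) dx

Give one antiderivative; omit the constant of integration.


Answer: -4*exp(x + 4).


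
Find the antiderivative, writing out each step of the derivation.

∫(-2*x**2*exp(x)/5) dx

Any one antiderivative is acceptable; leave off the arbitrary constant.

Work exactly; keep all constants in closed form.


Step 1. Integrate ∫(-2*x**2*exp(x)/5) dx by parts with u = x**2, dv = (-2*exp(x)/5) dx, so v = -2*exp(x)/5: now -2*x**2*exp(x)/5 + ∫(4*x*exp(x)/5) dx.
Step 2. Integrate ∫(4*x*exp(x)/5) dx by parts with u = x, dv = (4*exp(x)/5) dx, so v = 4*exp(x)/5: now -2*x**2*exp(x)/5 + 4*x*exp(x)/5 + ∫(-4*exp(x)/5) dx.
Step 3. Evaluate the standard form: now -2*x**2*exp(x)/5 + 4*x*exp(x)/5 - 4*exp(x)/5.
Answer: -2*x**2*exp(x)/5 + 4*x*exp(x)/5 - 4*exp(x)/5.


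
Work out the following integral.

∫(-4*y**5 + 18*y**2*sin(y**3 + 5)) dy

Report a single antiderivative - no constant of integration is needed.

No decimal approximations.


Answer: -2*y**6/3 - 6*cos(y**3 + 5).


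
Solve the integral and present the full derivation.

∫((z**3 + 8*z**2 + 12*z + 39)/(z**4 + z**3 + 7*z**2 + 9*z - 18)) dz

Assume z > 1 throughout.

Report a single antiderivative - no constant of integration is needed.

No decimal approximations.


Step 1. Decompose ∫((z**3 + 8*z**2 + 12*z + 39)/(z**4 + z**3 + 7*z**2 + 9*z - 18)) dz by partial fractions, (z**3 + 8*z**2 + 12*z + 39)/(z**4 + z**3 + 7*z**2 + 9*z - 18) = 3/(z**2 + 9) - 1/(z + 2) + 2/(z - 1): now ∫(2/(z - 1)) dz + ∫(-1/(z + 2)) dz + ∫(3/(z**2 + 9)) dz.
Step 2. Evaluate the standard form [assuming z > -2]: now -log(z + 2) + ∫(2/(z - 1)) dz + ∫(3/(z**2 + 9)) dz.
Step 3. Evaluate the standard form [assuming z > 1]: now 2*log(z - 1) - log(z + 2) + ∫(3/(z**2 + 9)) dz.
Step 4. Evaluate the standard form: now 2*log(z - 1) - log(z + 2) + atan(z/3).
Answer: 2*log(z - 1) - log(z + 2) + atan(z/3).


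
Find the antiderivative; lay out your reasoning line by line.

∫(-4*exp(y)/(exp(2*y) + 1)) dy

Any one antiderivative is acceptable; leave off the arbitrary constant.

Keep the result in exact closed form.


Step 1. Substitute u = exp(y), turning ∫(-4*exp(y)/(exp(2*y) + 1)) dy into ∫(-4/(u**2 + 1)) du: now ∫(-4/(u**2 + 1)) du.
Step 2. Evaluate the standard form: now -4*atan(u).
Step 3. Substitute back u = exp(y): now -4*atan(exp(y)).
Answer: -4*atan(exp(y)).


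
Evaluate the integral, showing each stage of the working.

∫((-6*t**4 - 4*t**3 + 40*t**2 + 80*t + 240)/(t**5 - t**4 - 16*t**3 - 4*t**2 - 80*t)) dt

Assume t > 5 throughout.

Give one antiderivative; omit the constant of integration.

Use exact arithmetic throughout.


Step 1. Decompose ∫((-6*t**4 - 4*t**3 + 40*t**2 + 80*t + 240)/(t**5 - t**4 - 16*t**3 - 4*t**2 - 80*t)) dt by partial fractions, (-6*t**4 - 4*t**3 + 40*t**2 + 80*t + 240)/(t**5 - t**4 - 16*t**3 - 4*t**2 - 80*t) = -4/(t**2 + 4) - 1/(t + 4) - 2/(t - 5) - 3/t: now ∫(-3/t) dt + ∫(-2/(t - 5)) dt + ∫(-1/(t + 4)) dt + ∫(-4/(t**2 + 4)) dt.
Step 2. Evaluate the standard form [assuming t > -4]: now -log(t + 4) + ∫(-3/t) dt + ∫(-2/(t - 5)) dt + ∫(-4/(t**2 + 4)) dt.
Step 3. Evaluate the standard form [assuming t > 0]: now -3*log(t) - log(t + 4) + ∫(-2/(t - 5)) dt + ∫(-4/(t**2 + 4)) dt.
Step 4. Evaluate the standard form [assuming t > 5]: now -3*log(t) - 2*log(t - 5) - log(t + 4) + ∫(-4/(t**2 + 4)) dt.
Step 5. Evaluate the standard form: now -3*log(t) - 2*log(t - 5) - log(t + 4) - 2*atan(t/2).
Answer: -3*log(t) - 2*log(t - 5) - log(t + 4) - 2*atan(t/2).


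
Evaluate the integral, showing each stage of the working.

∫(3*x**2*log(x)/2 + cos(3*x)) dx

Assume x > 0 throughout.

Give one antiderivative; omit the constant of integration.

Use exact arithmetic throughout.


Step 1. Rewrite: now ∫(3*x**2*log(x)/2) dx + ∫(cos(3*x)) dx.
Step 2. Integrate ∫(3*x**2*log(x)/2) dx by parts with u = log(x), dv = (3*x**2/2) dx, so v = x**3/2 [assuming x > 0]: now x**3*log(x)/2 + ∫(-x**2/2) dx + ∫(cos(3*x)) dx.
Step 3. Evaluate the standard form: now x**3*log(x)/2 - x**3/6 + ∫(cos(3*x)) dx.
Step 4. Evaluate the standard form: now x**3*log(x)/2 - x**3/6 + sin(3*x)/3.
Answer: x**3*log(x)/2 - x**3/6 + sin(3*x)/3.


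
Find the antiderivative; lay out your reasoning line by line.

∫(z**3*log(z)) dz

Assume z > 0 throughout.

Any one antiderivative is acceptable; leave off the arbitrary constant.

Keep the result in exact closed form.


Step 1. Integrate ∫(z**3*log(z)) dz by parts with u = log(z), dv = (z**3) dz, so v = z**4/4 [assuming z > 0]: now z**4*log(z)/4 + ∫(-z**3/4) dz.
Step 2. Evaluate the standard form: now z**4*log(z)/4 - z**4/16.
Answer: z**4*log(z)/4 - z**4/16.


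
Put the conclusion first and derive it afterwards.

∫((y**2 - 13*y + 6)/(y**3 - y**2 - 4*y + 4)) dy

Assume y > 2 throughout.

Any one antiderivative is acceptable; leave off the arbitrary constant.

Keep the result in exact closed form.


The answer is -4*log(y - 2) + 2*log(y - 1) + 3*log(y + 2).
Step 1. Decompose ∫((y**2 - 13*y + 6)/(y**3 - y**2 - 4*y + 4)) dy by partial fractions, (y**2 - 13*y + 6)/(y**3 - y**2 - 4*y + 4) = 3/(y + 2) + 2/(y - 1) - 4/(y - 2): now ∫(-4/(y - 2)) dy + ∫(2/(y - 1)) dy + ∫(3/(y + 2)) dy.
Step 2. Evaluate the standard form [assuming y > 2]: now -4*log(y - 2) + ∫(2/(y - 1)) dy + ∫(3/(y + 2)) dy.
Step 3. Evaluate the standard form [assuming y > -2]: now -4*log(y - 2) + 3*log(y + 2) + ∫(2/(y - 1)) dy.
Step 4. Evaluate the standard form [assuming y > 1]: now -4*log(y - 2) + 2*log(y - 1) + 3*log(y + 2).
Answer: -4*log(y - 2) + 2*log(y - 1) + 3*log(y + 2).


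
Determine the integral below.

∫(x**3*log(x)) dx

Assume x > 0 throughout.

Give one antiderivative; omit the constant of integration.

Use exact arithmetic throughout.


Answer: x**4*log(x)/4 - x**4/16.


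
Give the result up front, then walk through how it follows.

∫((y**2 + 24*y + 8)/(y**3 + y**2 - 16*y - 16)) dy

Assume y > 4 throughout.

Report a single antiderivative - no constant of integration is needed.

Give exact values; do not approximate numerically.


The answer is 3*log(y - 4) + log(y + 1) - 3*log(y + 4).
Step 1. Decompose ∫((y**2 + 24*y + 8)/(y**3 + y**2 - 16*y - 16)) dy by partial fractions, (y**2 + 24*y + 8)/(y**3 + y**2 - 16*y - 16) = -3/(y + 4) + 1/(y + 1) + 3/(y - 4): now ∫(3/(y - 4)) dy + ∫(1/(y + 1)) dy + ∫(-3/(y + 4)) dy.
Step 2. Evaluate the standard form [assuming y > -1]: now log(y + 1) + ∫(3/(y - 4)) dy + ∫(-3/(y + 4)) dy.
Step 3. Evaluate the standard form [assuming y > -4]: now log(y + 1) - 3*log(y + 4) + ∫(3/(y - 4)) dy.
Step 4. Evaluate the standard form [assuming y > 4]: now 3*log(y - 4) + log(y + 1) - 3*log(y + 4).
Answer: 3*log(y - 4) + log(y + 1) - 3*log(y + 4).


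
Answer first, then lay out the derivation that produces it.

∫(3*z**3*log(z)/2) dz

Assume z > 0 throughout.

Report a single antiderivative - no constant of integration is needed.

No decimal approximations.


The answer is 3*z**4*log(z)/8 - 3*z**4/32.
Step 1. Integrate ∫(3*z**3*log(z)/2) dz by parts with u = log(z), dv = (3*z**3/2) dz, so v = 3*z**4/8 [assuming z > 0]: now 3*z**4*log(z)/8 + ∫(-3*z**3/8) dz.
Step 2. Evaluate the standard form: now 3*z**4*log(z)/8 - 3*z**4/32.
Answer: 3*z**4*log(z)/8 - 3*z**4/32.


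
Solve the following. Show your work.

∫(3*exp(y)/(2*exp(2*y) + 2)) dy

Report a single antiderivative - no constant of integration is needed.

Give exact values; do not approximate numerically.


Step 1. Substitute u = exp(y), turning ∫(3*exp(y)/(2*exp(2*y) + 2)) dy into ∫(3/(2*(u**2 + 1))) du: now ∫(3/(2*(u**2 + 1))) du.
Step 2. Evaluate the standard form: now 3*atan(u)/2.
Step 3. Substitute back u = exp(y): now 3*atan(exp(y))/2.
Answer: 3*atan(exp(y))/2.


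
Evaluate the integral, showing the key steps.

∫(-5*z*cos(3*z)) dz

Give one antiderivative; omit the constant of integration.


Step 1. Integrate ∫(-5*z*cos(3*z)) dz by parts with u = z, dv = (-5*cos(3*z)) dz, so v = -5*sin(3*z)/3: now -5*z*sin(3*z)/3 + ∫(5*sin(3*z)/3) dz.
Step 2. Evaluate the standard form: now -5*z*sin(3*z)/3 - 5*cos(3*z)/9.
Answer: -5*z*sin(3*z)/3 - 5*cos(3*z)/9.


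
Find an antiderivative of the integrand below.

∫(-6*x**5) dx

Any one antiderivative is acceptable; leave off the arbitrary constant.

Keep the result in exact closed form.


Answer: -x**6.


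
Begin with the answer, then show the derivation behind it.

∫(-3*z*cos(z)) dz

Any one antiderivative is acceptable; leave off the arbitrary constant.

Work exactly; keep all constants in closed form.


The answer is -3*z*sin(z) - 3*cos(z).
Step 1. Integrate ∫(-3*z*cos(z)) dz by parts with u = z, dv = (-3*cos(z)) dz, so v = -3*sin(z): now -3*z*sin(z) + ∫(3*sin(z)) dz.
Step 2. Evaluate the standard form: now -3*z*sin(z) - 3*cos(z).
Answer: -3*z*sin(z) - 3*cos(z).


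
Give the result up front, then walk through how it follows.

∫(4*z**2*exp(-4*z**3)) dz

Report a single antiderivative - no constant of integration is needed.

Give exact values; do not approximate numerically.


The answer is -exp(-4*z**3)/3.
Step 1. Substitute u = z**3, turning ∫(4*z**2*exp(-4*z**3)) dz into ∫(4*exp(-4*u)/3) du: now ∫(4*exp(-4*u)/3) du.
Step 2. Evaluate the standard form: now -exp(-4*u)/3.
Step 3. Substitute back u = z**3: now -exp(-4*z**3)/3.
Answer: -exp(-4*z**3)/3.


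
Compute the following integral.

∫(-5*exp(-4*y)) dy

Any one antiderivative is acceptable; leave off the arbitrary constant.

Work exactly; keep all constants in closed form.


Answer: 5*exp(-4*y)/4.
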